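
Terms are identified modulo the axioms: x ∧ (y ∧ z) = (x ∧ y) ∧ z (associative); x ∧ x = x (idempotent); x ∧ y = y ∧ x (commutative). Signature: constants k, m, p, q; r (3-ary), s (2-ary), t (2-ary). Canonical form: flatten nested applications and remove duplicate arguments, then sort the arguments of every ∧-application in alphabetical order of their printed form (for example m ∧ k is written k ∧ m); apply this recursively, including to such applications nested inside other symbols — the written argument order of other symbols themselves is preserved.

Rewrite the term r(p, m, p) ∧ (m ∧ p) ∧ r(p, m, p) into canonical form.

Answer: m ∧ p ∧ r(p, m, p)

Derivation:
Un-nest:  r(p, m, p) ∧ m ∧ p ∧ r(p, m, p)
Idempotence:  drop duplicate r(p, m, p)
Sort arguments:  m ∧ p ∧ r(p, m, p)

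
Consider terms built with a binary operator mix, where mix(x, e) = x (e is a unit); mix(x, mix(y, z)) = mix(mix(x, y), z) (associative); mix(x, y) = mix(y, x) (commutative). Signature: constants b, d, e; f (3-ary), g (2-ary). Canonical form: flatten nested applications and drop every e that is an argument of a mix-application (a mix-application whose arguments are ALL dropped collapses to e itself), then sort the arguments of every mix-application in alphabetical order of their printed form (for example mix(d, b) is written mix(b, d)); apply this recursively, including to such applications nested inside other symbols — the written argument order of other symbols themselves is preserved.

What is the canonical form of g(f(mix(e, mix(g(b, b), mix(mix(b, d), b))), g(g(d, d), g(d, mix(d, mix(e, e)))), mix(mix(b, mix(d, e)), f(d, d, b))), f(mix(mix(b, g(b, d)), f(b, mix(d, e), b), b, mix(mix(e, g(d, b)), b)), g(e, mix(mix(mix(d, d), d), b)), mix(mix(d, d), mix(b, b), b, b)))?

Answer: g(f(mix(b, b, d, g(b, b)), g(g(d, d), g(d, d)), mix(b, d, f(d, d, b))), f(mix(b, b, b, f(b, d, b), g(b, d), g(d, b)), g(e, mix(b, d, d, d)), mix(b, b, b, b, d, d)))

Derivation:
Work inside:  mix(mix(b, g(b, d)), f(b, mix(d, e), b), b, mix(mix(e, g(d, b)), b))
Un-nest:  mix(b, g(b, d), f(b, mix(d, e), b), b, e, g(d, b), b)
Inside:  f(b, mix(d, e), b)  →  f(b, d, b)
Units out:  drop e
Sort:  mix(b, b, b, f(b, d, b), g(b, d), g(d, b))
Reassemble:  g(f(mix(b, b, d, g(b, b)), g(g(d, d), g(d, d)), mix(b, d, f(d, d, b))), f(mix(b, b, b, f(b, d, b), g(b, d), g(d, b)), g(e, mix(b, d, d, d)), mix(b, b, b, b, d, d)))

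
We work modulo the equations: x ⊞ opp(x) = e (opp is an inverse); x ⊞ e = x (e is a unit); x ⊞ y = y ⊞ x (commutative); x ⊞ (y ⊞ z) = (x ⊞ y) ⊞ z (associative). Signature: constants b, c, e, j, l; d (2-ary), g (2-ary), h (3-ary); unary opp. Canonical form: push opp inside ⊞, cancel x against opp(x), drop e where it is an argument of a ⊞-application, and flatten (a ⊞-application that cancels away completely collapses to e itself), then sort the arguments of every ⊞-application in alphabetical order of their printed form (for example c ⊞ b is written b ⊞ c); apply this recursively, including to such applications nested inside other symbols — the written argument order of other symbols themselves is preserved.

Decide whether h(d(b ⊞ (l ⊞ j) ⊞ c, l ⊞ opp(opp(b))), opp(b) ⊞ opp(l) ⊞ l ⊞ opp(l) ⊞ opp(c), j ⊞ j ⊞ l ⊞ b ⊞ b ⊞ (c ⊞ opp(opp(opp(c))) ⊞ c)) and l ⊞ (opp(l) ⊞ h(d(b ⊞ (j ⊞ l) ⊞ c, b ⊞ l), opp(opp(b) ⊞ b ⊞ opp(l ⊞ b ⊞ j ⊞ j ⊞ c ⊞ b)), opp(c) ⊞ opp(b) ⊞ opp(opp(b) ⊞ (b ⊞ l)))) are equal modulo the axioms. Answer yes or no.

Answer: no — h(d(b ⊞ c ⊞ j ⊞ l, b ⊞ l), opp(b) ⊞ opp(c) ⊞ opp(l), b ⊞ b ⊞ c ⊞ j ⊞ j ⊞ l) vs h(d(b ⊞ c ⊞ j ⊞ l, b ⊞ l), b ⊞ b ⊞ c ⊞ j ⊞ j ⊞ l, opp(b) ⊞ opp(c) ⊞ opp(l))

Derivation:
Left:  h(d(b ⊞ (l ⊞ j) ⊞ c, l ⊞ opp(opp(b))), opp(b) ⊞ opp(l) ⊞ l ⊞ opp(l) ⊞ opp(c), j ⊞ j ⊞ l ⊞ b ⊞ b ⊞ (c ⊞ opp(opp(opp(c))) ⊞ c))
  Descend into:  j ⊞ j ⊞ l ⊞ b ⊞ b ⊞ (c ⊞ opp(opp(opp(c))) ⊞ c)
  Push opp inside:  distribute opp over ⊞ and collapse double opp
  Collect terms:  j ⊞ j ⊞ l ⊞ b ⊞ b ⊞ c
  Order the arguments:  b ⊞ b ⊞ c ⊞ j ⊞ j ⊞ l
  Put back:  h(d(b ⊞ c ⊞ j ⊞ l, b ⊞ l), opp(b) ⊞ opp(c) ⊞ opp(l), b ⊞ b ⊞ c ⊞ j ⊞ j ⊞ l)
Right:  l ⊞ (opp(l) ⊞ h(d(b ⊞ (j ⊞ l) ⊞ c, b ⊞ l), opp(opp(b) ⊞ b ⊞ opp(l ⊞ b ⊞ j ⊞ j ⊞ c ⊞ b)), opp(c) ⊞ opp(b) ⊞ opp(opp(b) ⊞ (b ⊞ l))))
  Push opp inside:  distribute opp over ⊞ and collapse double opp
  Inverses cancel:  l cancels
  Collect terms:  h(d(b ⊞ c ⊞ j ⊞ l, b ⊞ l), b ⊞ b ⊞ c ⊞ j ⊞ j ⊞ l, opp(b) ⊞ opp(c) ⊞ opp(l))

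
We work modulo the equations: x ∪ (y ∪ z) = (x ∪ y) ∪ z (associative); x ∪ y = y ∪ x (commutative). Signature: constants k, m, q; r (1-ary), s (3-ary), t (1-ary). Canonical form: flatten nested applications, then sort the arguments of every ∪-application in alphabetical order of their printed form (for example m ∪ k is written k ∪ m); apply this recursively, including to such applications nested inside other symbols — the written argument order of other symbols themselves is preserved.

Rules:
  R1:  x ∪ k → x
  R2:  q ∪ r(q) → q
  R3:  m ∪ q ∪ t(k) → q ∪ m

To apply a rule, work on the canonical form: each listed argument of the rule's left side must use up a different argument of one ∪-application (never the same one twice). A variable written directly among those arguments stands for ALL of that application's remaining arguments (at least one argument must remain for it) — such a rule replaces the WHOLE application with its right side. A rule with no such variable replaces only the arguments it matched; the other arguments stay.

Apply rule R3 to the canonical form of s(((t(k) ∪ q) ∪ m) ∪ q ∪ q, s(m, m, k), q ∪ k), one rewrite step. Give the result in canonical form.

Answer: s(m ∪ q ∪ q ∪ q, s(m, m, k), k ∪ q)

Derivation:
Canonical form:  s(m ∪ q ∪ q ∪ q ∪ t(k), s(m, m, k), k ∪ q)
Apply R3:  consuming m, q, t(k)
Result:  s(m ∪ q ∪ q ∪ q, s(m, m, k), k ∪ q)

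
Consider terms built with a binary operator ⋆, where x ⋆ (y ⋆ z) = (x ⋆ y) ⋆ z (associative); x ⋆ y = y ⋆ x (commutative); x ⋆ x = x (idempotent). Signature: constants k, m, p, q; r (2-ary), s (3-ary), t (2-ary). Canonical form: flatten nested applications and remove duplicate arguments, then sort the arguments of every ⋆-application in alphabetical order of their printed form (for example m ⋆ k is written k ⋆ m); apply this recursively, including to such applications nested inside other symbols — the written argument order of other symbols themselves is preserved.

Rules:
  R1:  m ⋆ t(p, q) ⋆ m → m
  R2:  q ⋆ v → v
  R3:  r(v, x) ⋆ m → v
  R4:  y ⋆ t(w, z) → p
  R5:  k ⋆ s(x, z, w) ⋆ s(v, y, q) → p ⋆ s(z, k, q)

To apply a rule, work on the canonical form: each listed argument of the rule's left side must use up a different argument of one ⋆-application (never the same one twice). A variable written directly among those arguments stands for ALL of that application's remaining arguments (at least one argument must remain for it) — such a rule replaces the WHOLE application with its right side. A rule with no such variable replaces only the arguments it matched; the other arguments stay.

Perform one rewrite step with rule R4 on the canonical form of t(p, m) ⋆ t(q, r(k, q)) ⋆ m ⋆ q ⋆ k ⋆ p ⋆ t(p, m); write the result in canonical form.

Canonical form:  k ⋆ m ⋆ p ⋆ q ⋆ t(p, m) ⋆ t(q, r(k, q))
Apply R4:  consuming t(p, m);  w := p, y := k ⋆ m ⋆ p ⋆ q ⋆ t(q, r(k, q)), z := m
The variable takes the whole remainder — replace the entire application.
Giving:  p

Answer: p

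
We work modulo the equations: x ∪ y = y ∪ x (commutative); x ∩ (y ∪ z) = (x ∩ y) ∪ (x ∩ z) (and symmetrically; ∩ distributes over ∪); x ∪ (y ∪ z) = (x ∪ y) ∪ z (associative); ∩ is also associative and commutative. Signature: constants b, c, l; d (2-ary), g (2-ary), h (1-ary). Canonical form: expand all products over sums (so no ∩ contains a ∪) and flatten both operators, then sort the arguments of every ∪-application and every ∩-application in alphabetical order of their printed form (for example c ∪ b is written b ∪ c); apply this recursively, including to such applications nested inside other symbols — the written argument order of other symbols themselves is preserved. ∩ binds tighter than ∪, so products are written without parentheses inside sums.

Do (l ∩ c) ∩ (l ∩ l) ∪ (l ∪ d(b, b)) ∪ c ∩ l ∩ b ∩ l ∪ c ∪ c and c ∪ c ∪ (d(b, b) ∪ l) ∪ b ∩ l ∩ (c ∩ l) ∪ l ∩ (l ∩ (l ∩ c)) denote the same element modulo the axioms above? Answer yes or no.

Left:  (l ∩ c) ∩ (l ∩ l) ∪ (l ∪ d(b, b)) ∪ c ∩ l ∩ b ∩ l ∪ c ∪ c
  Merge nested applications:  c ∩ l ∩ l ∩ l ∪ l ∪ d(b, b) ∪ b ∩ c ∩ l ∩ l ∪ c ∪ c
  Sort arguments:  b ∩ c ∩ l ∩ l ∪ c ∪ c ∪ c ∩ l ∩ l ∩ l ∪ d(b, b) ∪ l
Right:  c ∪ c ∪ (d(b, b) ∪ l) ∪ b ∩ l ∩ (c ∩ l) ∪ l ∩ (l ∩ (l ∩ c))
  Un-nest:  c ∪ c ∪ d(b, b) ∪ l ∪ b ∩ c ∩ l ∩ l ∪ c ∩ l ∩ l ∩ l
  Sort arguments:  b ∩ c ∩ l ∩ l ∪ c ∪ c ∪ c ∩ l ∩ l ∩ l ∪ d(b, b) ∪ l

Answer: yes — both canonical forms are b ∩ c ∩ l ∩ l ∪ c ∪ c ∪ c ∩ l ∩ l ∩ l ∪ d(b, b) ∪ l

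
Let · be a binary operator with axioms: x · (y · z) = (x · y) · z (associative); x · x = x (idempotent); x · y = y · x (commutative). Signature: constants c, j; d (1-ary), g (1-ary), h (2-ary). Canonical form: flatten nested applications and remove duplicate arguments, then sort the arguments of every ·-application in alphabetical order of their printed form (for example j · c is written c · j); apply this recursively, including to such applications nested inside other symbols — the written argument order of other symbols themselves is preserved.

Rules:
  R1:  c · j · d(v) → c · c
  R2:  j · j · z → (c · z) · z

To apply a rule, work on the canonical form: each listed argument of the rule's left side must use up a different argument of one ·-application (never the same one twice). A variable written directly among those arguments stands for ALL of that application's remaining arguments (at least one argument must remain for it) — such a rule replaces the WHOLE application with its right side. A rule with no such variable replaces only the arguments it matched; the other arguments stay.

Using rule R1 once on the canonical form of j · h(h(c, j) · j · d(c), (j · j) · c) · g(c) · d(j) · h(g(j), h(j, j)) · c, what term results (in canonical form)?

Answer: c · g(c) · h(d(c) · h(c, j) · j, c · j) · h(g(j), h(j, j))

Derivation:
Canonical form:  c · d(j) · g(c) · h(d(c) · h(c, j) · j, c · j) · h(g(j), h(j, j)) · j
R1 matches:  uses c, d(j), j;  v := j
Result:  c · g(c) · h(d(c) · h(c, j) · j, c · j) · h(g(j), h(j, j))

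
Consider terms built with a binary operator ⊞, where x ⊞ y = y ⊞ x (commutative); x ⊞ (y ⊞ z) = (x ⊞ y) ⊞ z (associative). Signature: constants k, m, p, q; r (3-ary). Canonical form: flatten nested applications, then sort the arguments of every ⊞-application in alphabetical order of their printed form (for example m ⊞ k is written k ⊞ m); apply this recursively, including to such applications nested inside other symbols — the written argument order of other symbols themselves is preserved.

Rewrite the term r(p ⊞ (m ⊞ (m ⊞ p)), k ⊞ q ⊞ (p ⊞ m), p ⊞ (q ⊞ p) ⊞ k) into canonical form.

Focus inside:  p ⊞ (m ⊞ (m ⊞ p))
Merge nested applications:  p ⊞ m ⊞ m ⊞ p
Sort:  m ⊞ m ⊞ p ⊞ p
Put back:  r(m ⊞ m ⊞ p ⊞ p, k ⊞ m ⊞ p ⊞ q, k ⊞ p ⊞ p ⊞ q)

Answer: r(m ⊞ m ⊞ p ⊞ p, k ⊞ m ⊞ p ⊞ q, k ⊞ p ⊞ p ⊞ q)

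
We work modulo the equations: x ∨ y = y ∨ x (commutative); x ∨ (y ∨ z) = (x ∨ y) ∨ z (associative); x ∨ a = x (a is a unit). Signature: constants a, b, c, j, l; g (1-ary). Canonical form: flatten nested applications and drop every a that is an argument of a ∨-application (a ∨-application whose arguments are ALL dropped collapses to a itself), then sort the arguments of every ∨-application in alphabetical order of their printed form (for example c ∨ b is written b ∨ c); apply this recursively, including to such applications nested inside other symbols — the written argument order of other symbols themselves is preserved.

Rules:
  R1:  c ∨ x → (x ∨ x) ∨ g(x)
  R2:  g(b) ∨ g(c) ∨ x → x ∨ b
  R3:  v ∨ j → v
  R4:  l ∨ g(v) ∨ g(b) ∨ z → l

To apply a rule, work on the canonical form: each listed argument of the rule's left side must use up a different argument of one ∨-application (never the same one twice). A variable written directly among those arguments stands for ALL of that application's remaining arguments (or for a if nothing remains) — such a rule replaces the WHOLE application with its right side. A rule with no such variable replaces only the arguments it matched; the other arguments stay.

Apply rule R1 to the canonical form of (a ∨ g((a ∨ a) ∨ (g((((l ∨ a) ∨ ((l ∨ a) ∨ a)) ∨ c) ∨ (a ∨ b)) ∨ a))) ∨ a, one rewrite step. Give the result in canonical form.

Canonical form:  g(g(b ∨ c ∨ l ∨ l))
R1 matches:  uses c;  x := b ∨ l ∨ l
The extension variable absorbs all remaining arguments, so the whole application is rewritten.
Result:  g(g(b ∨ b ∨ g(b ∨ l ∨ l) ∨ l ∨ l ∨ l ∨ l))

Answer: g(g(b ∨ b ∨ g(b ∨ l ∨ l) ∨ l ∨ l ∨ l ∨ l))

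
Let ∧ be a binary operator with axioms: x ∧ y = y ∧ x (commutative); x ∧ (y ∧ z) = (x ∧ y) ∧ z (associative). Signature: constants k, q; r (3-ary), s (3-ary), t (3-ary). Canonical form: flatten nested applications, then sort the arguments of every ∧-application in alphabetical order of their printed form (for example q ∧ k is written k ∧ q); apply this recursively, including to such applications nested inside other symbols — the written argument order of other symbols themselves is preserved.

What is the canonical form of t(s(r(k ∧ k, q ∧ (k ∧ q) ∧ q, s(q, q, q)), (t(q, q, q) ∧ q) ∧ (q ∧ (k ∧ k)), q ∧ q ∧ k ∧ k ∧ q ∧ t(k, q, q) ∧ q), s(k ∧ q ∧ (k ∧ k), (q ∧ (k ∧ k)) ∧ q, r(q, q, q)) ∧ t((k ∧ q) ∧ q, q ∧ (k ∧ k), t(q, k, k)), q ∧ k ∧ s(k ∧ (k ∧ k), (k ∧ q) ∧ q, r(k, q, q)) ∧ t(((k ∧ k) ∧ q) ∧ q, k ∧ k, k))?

Answer: t(s(r(k ∧ k, k ∧ q ∧ q ∧ q, s(q, q, q)), k ∧ k ∧ q ∧ q ∧ t(q, q, q), k ∧ k ∧ q ∧ q ∧ q ∧ q ∧ t(k, q, q)), s(k ∧ k ∧ k ∧ q, k ∧ k ∧ q ∧ q, r(q, q, q)) ∧ t(k ∧ q ∧ q, k ∧ k ∧ q, t(q, k, k)), k ∧ q ∧ s(k ∧ k ∧ k, k ∧ q ∧ q, r(k, q, q)) ∧ t(k ∧ k ∧ q ∧ q, k ∧ k, k))

Derivation:
Focus inside:  s(k ∧ q ∧ (k ∧ k), (q ∧ (k ∧ k)) ∧ q, r(q, q, q)) ∧ t((k ∧ q) ∧ q, q ∧ (k ∧ k), t(q, k, k))
Canonicalize subterm:  s(k ∧ q ∧ (k ∧ k), (q ∧ (k ∧ k)) ∧ q, r(q, q, q))  →  s(k ∧ k ∧ k ∧ q, k ∧ k ∧ q ∧ q, r(q, q, q))
Inside:  t((k ∧ q) ∧ q, q ∧ (k ∧ k), t(q, k, k))  →  t(k ∧ q ∧ q, k ∧ k ∧ q, t(q, k, k))
Sort arguments:  s(k ∧ k ∧ k ∧ q, k ∧ k ∧ q ∧ q, r(q, q, q)) ∧ t(k ∧ q ∧ q, k ∧ k ∧ q, t(q, k, k))
Reassemble:  t(s(r(k ∧ k, k ∧ q ∧ q ∧ q, s(q, q, q)), k ∧ k ∧ q ∧ q ∧ t(q, q, q), k ∧ k ∧ q ∧ q ∧ q ∧ q ∧ t(k, q, q)), s(k ∧ k ∧ k ∧ q, k ∧ k ∧ q ∧ q, r(q, q, q)) ∧ t(k ∧ q ∧ q, k ∧ k ∧ q, t(q, k, k)), k ∧ q ∧ s(k ∧ k ∧ k, k ∧ q ∧ q, r(k, q, q)) ∧ t(k ∧ k ∧ q ∧ q, k ∧ k, k))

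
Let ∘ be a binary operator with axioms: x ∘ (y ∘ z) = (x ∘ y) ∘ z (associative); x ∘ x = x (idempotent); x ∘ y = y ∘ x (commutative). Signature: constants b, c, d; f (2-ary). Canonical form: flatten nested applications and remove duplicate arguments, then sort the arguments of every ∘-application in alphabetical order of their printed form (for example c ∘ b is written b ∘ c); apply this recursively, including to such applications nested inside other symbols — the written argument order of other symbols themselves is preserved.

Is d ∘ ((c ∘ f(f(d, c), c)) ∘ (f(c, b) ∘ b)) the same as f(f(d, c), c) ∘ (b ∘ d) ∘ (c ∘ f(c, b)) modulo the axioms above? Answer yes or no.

Left:  d ∘ ((c ∘ f(f(d, c), c)) ∘ (f(c, b) ∘ b))
  Un-nest:  d ∘ c ∘ f(f(d, c), c) ∘ f(c, b) ∘ b
  Sort:  b ∘ c ∘ d ∘ f(c, b) ∘ f(f(d, c), c)
Right:  f(f(d, c), c) ∘ (b ∘ d) ∘ (c ∘ f(c, b))
  Merge nested applications:  f(f(d, c), c) ∘ b ∘ d ∘ c ∘ f(c, b)
  Sort arguments:  b ∘ c ∘ d ∘ f(c, b) ∘ f(f(d, c), c)

Answer: yes — both canonical forms are b ∘ c ∘ d ∘ f(c, b) ∘ f(f(d, c), c)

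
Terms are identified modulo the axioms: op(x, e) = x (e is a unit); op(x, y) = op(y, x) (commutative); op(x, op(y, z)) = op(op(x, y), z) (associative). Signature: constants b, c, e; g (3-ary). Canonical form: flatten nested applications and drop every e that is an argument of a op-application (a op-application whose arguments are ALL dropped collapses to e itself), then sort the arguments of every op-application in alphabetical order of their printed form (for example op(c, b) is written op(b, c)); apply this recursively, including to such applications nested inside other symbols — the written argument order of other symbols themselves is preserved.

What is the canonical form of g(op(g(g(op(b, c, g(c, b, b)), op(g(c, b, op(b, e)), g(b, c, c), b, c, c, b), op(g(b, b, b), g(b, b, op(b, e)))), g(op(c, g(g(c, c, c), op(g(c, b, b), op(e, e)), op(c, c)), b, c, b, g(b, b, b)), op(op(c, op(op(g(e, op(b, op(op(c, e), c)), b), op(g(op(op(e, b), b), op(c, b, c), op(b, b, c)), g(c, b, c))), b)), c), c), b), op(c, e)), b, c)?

Work inside:  op(g(g(op(b, c, g(c, b, b)), op(g(c, b, op(b, e)), g(b, c, c), b, c, c, b), op(g(b, b, b), g(b, b, op(b, e)))), g(op(c, g(g(c, c, c), op(g(c, b, b), op(e, e)), op(c, c)), b, c, b, g(b, b, b)), op(op(c, op(op(g(e, op(b, op(op(c, e), c)), b), op(g(op(op(e, b), b), op(c, b, c), op(b, b, c)), g(c, b, c))), b)), c), c), b), op(c, e))
Un-nest:  op(g(g(op(b, c, g(c, b, b)), op(g(c, b, op(b, e)), g(b, c, c), b, c, c, b), op(g(b, b, b), g(b, b, op(b, e)))), g(op(c, g(g(c, c, c), op(g(c, b, b), op(e, e)), op(c, c)), b, c, b, g(b, b, b)), op(op(c, op(op(g(e, op(b, op(op(c, e), c)), b), op(g(op(op(e, b), b), op(c, b, c), op(b, b, c)), g(c, b, c))), b)), c), c), b), c, e)
Simplify inside:  g(g(op(b, c, g(c, b, b)), op(g(c, b, op(b, e)), g(b, c, c), b, c, c, b), op(g(b, b, b), g(b, b, op(b, e)))), g(op(c, g(g(c, c, c), op(g(c, b, b), op(e, e)), op(c, c)), b, c, b, g(b, b, b)), op(op(c, op(op(g(e, op(b, op(op(c, e), c)), b), op(g(op(op(e, b), b), op(c, b, c), op(b, b, c)), g(c, b, c))), b)), c), c), b)  →  g(g(op(b, c, g(c, b, b)), op(b, b, c, c, g(b, c, c), g(c, b, b)), op(g(b, b, b), g(b, b, b))), g(op(b, b, c, c, g(b, b, b), g(g(c, c, c), g(c, b, b), op(c, c))), op(b, c, c, g(c, b, c), g(e, op(b, c, c), b), g(op(b, b), op(b, c, c), op(b, b, c))), c), b)
Unit:  drop e
Sort:  op(c, g(g(op(b, c, g(c, b, b)), op(b, b, c, c, g(b, c, c), g(c, b, b)), op(g(b, b, b), g(b, b, b))), g(op(b, b, c, c, g(b, b, b), g(g(c, c, c), g(c, b, b), op(c, c))), op(b, c, c, g(c, b, c), g(e, op(b, c, c), b), g(op(b, b), op(b, c, c), op(b, b, c))), c), b))
Reassemble:  g(op(c, g(g(op(b, c, g(c, b, b)), op(b, b, c, c, g(b, c, c), g(c, b, b)), op(g(b, b, b), g(b, b, b))), g(op(b, b, c, c, g(b, b, b), g(g(c, c, c), g(c, b, b), op(c, c))), op(b, c, c, g(c, b, c), g(e, op(b, c, c), b), g(op(b, b), op(b, c, c), op(b, b, c))), c), b)), b, c)

Answer: g(op(c, g(g(op(b, c, g(c, b, b)), op(b, b, c, c, g(b, c, c), g(c, b, b)), op(g(b, b, b), g(b, b, b))), g(op(b, b, c, c, g(b, b, b), g(g(c, c, c), g(c, b, b), op(c, c))), op(b, c, c, g(c, b, c), g(e, op(b, c, c), b), g(op(b, b), op(b, c, c), op(b, b, c))), c), b)), b, c)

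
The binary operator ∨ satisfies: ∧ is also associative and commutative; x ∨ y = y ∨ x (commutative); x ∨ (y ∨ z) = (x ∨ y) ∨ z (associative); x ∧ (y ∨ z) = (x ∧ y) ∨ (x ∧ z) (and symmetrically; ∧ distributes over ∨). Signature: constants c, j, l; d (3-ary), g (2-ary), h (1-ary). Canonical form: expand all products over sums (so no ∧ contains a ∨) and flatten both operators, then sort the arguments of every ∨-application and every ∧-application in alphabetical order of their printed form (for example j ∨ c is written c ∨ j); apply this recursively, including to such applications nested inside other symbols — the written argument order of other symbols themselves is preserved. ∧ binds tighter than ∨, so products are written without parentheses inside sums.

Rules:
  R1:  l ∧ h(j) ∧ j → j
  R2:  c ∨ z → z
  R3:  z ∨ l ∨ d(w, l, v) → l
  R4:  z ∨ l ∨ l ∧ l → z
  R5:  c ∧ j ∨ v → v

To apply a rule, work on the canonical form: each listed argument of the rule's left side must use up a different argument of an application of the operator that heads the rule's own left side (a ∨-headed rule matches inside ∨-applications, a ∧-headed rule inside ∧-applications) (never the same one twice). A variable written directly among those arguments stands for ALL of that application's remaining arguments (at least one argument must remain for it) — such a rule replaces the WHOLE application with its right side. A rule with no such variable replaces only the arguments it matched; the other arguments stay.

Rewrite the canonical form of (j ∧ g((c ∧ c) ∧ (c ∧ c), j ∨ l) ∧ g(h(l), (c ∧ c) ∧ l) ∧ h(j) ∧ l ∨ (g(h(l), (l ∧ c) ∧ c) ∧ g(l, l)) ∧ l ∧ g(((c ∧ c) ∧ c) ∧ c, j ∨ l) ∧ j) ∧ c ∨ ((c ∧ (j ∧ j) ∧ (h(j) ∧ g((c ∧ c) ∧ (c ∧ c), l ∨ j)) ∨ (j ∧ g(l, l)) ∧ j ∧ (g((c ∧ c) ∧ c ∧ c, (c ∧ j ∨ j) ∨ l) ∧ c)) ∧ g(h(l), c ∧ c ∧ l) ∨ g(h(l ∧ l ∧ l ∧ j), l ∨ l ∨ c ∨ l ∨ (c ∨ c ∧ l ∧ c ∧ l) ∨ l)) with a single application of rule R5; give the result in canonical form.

Answer: c ∧ g(c ∧ c ∧ c ∧ c, j ∨ l) ∧ g(h(l), c ∧ c ∧ l) ∧ g(l, l) ∧ j ∧ j ∨ c ∧ g(c ∧ c ∧ c ∧ c, j ∨ l) ∧ g(h(l), c ∧ c ∧ l) ∧ g(l, l) ∧ j ∧ l ∨ c ∧ g(c ∧ c ∧ c ∧ c, j ∨ l) ∧ g(h(l), c ∧ c ∧ l) ∧ h(j) ∧ j ∧ j ∨ c ∧ g(c ∧ c ∧ c ∧ c, j ∨ l) ∧ g(h(l), c ∧ c ∧ l) ∧ h(j) ∧ j ∧ l ∨ g(h(j ∧ l ∧ l ∧ l), c ∨ c ∨ c ∧ c ∧ l ∧ l ∨ l ∨ l ∨ l ∨ l)

Derivation:
Canonical form:  c ∧ g(c ∧ c ∧ c ∧ c, c ∧ j ∨ j ∨ l) ∧ g(h(l), c ∧ c ∧ l) ∧ g(l, l) ∧ j ∧ j ∨ c ∧ g(c ∧ c ∧ c ∧ c, j ∨ l) ∧ g(h(l), c ∧ c ∧ l) ∧ g(l, l) ∧ j ∧ l ∨ c ∧ g(c ∧ c ∧ c ∧ c, j ∨ l) ∧ g(h(l), c ∧ c ∧ l) ∧ h(j) ∧ j ∧ j ∨ c ∧ g(c ∧ c ∧ c ∧ c, j ∨ l) ∧ g(h(l), c ∧ c ∧ l) ∧ h(j) ∧ j ∧ l ∨ g(h(j ∧ l ∧ l ∧ l), c ∨ c ∨ c ∧ c ∧ l ∧ l ∨ l ∨ l ∨ l ∨ l)
Match R5:  consume c ∧ j;  v := j ∨ l
The variable takes the whole remainder — replace the entire application.
Giving:  c ∧ g(c ∧ c ∧ c ∧ c, j ∨ l) ∧ g(h(l), c ∧ c ∧ l) ∧ g(l, l) ∧ j ∧ j ∨ c ∧ g(c ∧ c ∧ c ∧ c, j ∨ l) ∧ g(h(l), c ∧ c ∧ l) ∧ g(l, l) ∧ j ∧ l ∨ c ∧ g(c ∧ c ∧ c ∧ c, j ∨ l) ∧ g(h(l), c ∧ c ∧ l) ∧ h(j) ∧ j ∧ j ∨ c ∧ g(c ∧ c ∧ c ∧ c, j ∨ l) ∧ g(h(l), c ∧ c ∧ l) ∧ h(j) ∧ j ∧ l ∨ g(h(j ∧ l ∧ l ∧ l), c ∨ c ∨ c ∧ c ∧ l ∧ l ∨ l ∨ l ∨ l ∨ l)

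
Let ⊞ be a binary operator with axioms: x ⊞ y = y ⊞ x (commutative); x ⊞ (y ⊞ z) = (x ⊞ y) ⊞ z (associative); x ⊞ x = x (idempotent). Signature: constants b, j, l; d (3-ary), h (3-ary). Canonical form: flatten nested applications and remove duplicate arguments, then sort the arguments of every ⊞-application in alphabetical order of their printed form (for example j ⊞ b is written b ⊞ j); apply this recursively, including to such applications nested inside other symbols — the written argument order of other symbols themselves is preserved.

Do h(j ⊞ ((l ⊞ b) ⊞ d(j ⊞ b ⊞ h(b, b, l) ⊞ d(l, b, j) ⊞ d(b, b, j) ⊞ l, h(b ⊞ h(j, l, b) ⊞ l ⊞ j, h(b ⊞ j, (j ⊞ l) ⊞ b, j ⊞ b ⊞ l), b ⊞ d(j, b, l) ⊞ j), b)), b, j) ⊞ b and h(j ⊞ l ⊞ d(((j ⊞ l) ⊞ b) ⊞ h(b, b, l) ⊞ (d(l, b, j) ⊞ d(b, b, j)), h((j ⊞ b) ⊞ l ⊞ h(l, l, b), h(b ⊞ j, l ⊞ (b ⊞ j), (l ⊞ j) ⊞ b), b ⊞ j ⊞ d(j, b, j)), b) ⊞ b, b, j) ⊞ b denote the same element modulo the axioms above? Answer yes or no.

Answer: no — b ⊞ h(b ⊞ d(b ⊞ d(b, b, j) ⊞ d(l, b, j) ⊞ h(b, b, l) ⊞ j ⊞ l, h(b ⊞ h(j, l, b) ⊞ j ⊞ l, h(b ⊞ j, b ⊞ j ⊞ l, b ⊞ j ⊞ l), b ⊞ d(j, b, l) ⊞ j), b) ⊞ j ⊞ l, b, j) vs b ⊞ h(b ⊞ d(b ⊞ d(b, b, j) ⊞ d(l, b, j) ⊞ h(b, b, l) ⊞ j ⊞ l, h(b ⊞ h(l, l, b) ⊞ j ⊞ l, h(b ⊞ j, b ⊞ j ⊞ l, b ⊞ j ⊞ l), b ⊞ d(j, b, j) ⊞ j), b) ⊞ j ⊞ l, b, j)

Derivation:
Left:  h(j ⊞ ((l ⊞ b) ⊞ d(j ⊞ b ⊞ h(b, b, l) ⊞ d(l, b, j) ⊞ d(b, b, j) ⊞ l, h(b ⊞ h(j, l, b) ⊞ l ⊞ j, h(b ⊞ j, (j ⊞ l) ⊞ b, j ⊞ b ⊞ l), b ⊞ d(j, b, l) ⊞ j), b)), b, j) ⊞ b
  Inside:  h(j ⊞ ((l ⊞ b) ⊞ d(j ⊞ b ⊞ h(b, b, l) ⊞ d(l, b, j) ⊞ d(b, b, j) ⊞ l, h(b ⊞ h(j, l, b) ⊞ l ⊞ j, h(b ⊞ j, (j ⊞ l) ⊞ b, j ⊞ b ⊞ l), b ⊞ d(j, b, l) ⊞ j), b)), b, j)  →  h(b ⊞ d(b ⊞ d(b, b, j) ⊞ d(l, b, j) ⊞ h(b, b, l) ⊞ j ⊞ l, h(b ⊞ h(j, l, b) ⊞ j ⊞ l, h(b ⊞ j, b ⊞ j ⊞ l, b ⊞ j ⊞ l), b ⊞ d(j, b, l) ⊞ j), b) ⊞ j ⊞ l, b, j)
  Sort:  b ⊞ h(b ⊞ d(b ⊞ d(b, b, j) ⊞ d(l, b, j) ⊞ h(b, b, l) ⊞ j ⊞ l, h(b ⊞ h(j, l, b) ⊞ j ⊞ l, h(b ⊞ j, b ⊞ j ⊞ l, b ⊞ j ⊞ l), b ⊞ d(j, b, l) ⊞ j), b) ⊞ j ⊞ l, b, j)
Right:  h(j ⊞ l ⊞ d(((j ⊞ l) ⊞ b) ⊞ h(b, b, l) ⊞ (d(l, b, j) ⊞ d(b, b, j)), h((j ⊞ b) ⊞ l ⊞ h(l, l, b), h(b ⊞ j, l ⊞ (b ⊞ j), (l ⊞ j) ⊞ b), b ⊞ j ⊞ d(j, b, j)), b) ⊞ b, b, j) ⊞ b
  Canonicalize subterm:  h(j ⊞ l ⊞ d(((j ⊞ l) ⊞ b) ⊞ h(b, b, l) ⊞ (d(l, b, j) ⊞ d(b, b, j)), h((j ⊞ b) ⊞ l ⊞ h(l, l, b), h(b ⊞ j, l ⊞ (b ⊞ j), (l ⊞ j) ⊞ b), b ⊞ j ⊞ d(j, b, j)), b) ⊞ b, b, j)  →  h(b ⊞ d(b ⊞ d(b, b, j) ⊞ d(l, b, j) ⊞ h(b, b, l) ⊞ j ⊞ l, h(b ⊞ h(l, l, b) ⊞ j ⊞ l, h(b ⊞ j, b ⊞ j ⊞ l, b ⊞ j ⊞ l), b ⊞ d(j, b, j) ⊞ j), b) ⊞ j ⊞ l, b, j)
  Order the arguments:  b ⊞ h(b ⊞ d(b ⊞ d(b, b, j) ⊞ d(l, b, j) ⊞ h(b, b, l) ⊞ j ⊞ l, h(b ⊞ h(l, l, b) ⊞ j ⊞ l, h(b ⊞ j, b ⊞ j ⊞ l, b ⊞ j ⊞ l), b ⊞ d(j, b, j) ⊞ j), b) ⊞ j ⊞ l, b, j)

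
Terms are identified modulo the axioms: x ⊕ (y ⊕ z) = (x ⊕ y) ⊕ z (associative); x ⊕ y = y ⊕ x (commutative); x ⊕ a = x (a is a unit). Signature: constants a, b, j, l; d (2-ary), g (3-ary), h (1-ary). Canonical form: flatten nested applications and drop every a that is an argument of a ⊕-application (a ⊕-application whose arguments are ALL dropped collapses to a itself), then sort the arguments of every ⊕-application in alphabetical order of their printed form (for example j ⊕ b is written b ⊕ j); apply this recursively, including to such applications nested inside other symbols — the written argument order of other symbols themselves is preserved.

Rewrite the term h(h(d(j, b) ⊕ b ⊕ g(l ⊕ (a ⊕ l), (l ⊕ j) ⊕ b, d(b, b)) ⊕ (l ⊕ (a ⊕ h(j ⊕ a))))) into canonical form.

Answer: h(h(b ⊕ d(j, b) ⊕ g(l ⊕ l, b ⊕ j ⊕ l, d(b, b)) ⊕ h(j) ⊕ l))

Derivation:
Work inside:  d(j, b) ⊕ b ⊕ g(l ⊕ (a ⊕ l), (l ⊕ j) ⊕ b, d(b, b)) ⊕ (l ⊕ (a ⊕ h(j ⊕ a)))
Flatten:  d(j, b) ⊕ b ⊕ g(l ⊕ (a ⊕ l), (l ⊕ j) ⊕ b, d(b, b)) ⊕ l ⊕ a ⊕ h(j ⊕ a)
Canonicalize subterm:  g(l ⊕ (a ⊕ l), (l ⊕ j) ⊕ b, d(b, b))  →  g(l ⊕ l, b ⊕ j ⊕ l, d(b, b))
Inside:  h(j ⊕ a)  →  h(j)
Unit:  drop a
Sort:  b ⊕ d(j, b) ⊕ g(l ⊕ l, b ⊕ j ⊕ l, d(b, b)) ⊕ h(j) ⊕ l
Put back:  h(h(b ⊕ d(j, b) ⊕ g(l ⊕ l, b ⊕ j ⊕ l, d(b, b)) ⊕ h(j) ⊕ l))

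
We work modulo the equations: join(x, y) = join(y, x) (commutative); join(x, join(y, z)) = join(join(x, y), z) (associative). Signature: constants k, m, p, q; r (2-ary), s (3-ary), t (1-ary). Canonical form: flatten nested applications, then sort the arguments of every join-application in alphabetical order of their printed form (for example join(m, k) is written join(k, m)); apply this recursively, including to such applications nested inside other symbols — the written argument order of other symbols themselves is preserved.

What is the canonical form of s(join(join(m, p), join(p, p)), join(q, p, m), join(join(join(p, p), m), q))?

Answer: s(join(m, p, p, p), join(m, p, q), join(m, p, p, q))

Derivation:
Focus inside:  join(join(join(p, p), m), q)
Flatten:  join(p, p, m, q)
Sort arguments:  join(m, p, p, q)
Rebuild:  s(join(m, p, p, p), join(m, p, q), join(m, p, p, q))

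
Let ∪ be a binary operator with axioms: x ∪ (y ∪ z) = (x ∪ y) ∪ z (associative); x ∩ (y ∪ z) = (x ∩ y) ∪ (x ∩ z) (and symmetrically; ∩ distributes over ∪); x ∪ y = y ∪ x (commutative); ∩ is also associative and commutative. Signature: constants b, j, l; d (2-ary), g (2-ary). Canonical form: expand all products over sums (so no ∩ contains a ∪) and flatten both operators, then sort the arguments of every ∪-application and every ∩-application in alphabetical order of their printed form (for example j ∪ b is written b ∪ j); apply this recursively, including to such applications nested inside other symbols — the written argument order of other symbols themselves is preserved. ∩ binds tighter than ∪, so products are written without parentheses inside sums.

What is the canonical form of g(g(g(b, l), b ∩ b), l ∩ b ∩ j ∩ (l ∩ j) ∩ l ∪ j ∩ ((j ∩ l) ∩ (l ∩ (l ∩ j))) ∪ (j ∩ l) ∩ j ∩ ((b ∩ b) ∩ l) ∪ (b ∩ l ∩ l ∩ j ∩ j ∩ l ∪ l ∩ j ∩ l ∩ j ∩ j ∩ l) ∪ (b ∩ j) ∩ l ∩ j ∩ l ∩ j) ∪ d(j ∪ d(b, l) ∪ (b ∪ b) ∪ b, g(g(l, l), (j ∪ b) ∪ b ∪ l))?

Flatten:  g(g(g(b, l), b ∩ b), b ∩ b ∩ j ∩ j ∩ l ∩ l ∪ b ∩ j ∩ j ∩ j ∩ l ∩ l ∪ b ∩ j ∩ j ∩ l ∩ l ∩ l ∪ b ∩ j ∩ j ∩ l ∩ l ∩ l ∪ j ∩ j ∩ j ∩ l ∩ l ∩ l ∪ j ∩ j ∩ j ∩ l ∩ l ∩ l) ∪ d(b ∪ b ∪ b ∪ d(b, l) ∪ j, g(g(l, l), b ∪ b ∪ j ∪ l))
Sort:  d(b ∪ b ∪ b ∪ d(b, l) ∪ j, g(g(l, l), b ∪ b ∪ j ∪ l)) ∪ g(g(g(b, l), b ∩ b), b ∩ b ∩ j ∩ j ∩ l ∩ l ∪ b ∩ j ∩ j ∩ j ∩ l ∩ l ∪ b ∩ j ∩ j ∩ l ∩ l ∩ l ∪ b ∩ j ∩ j ∩ l ∩ l ∩ l ∪ j ∩ j ∩ j ∩ l ∩ l ∩ l ∪ j ∩ j ∩ j ∩ l ∩ l ∩ l)

Answer: d(b ∪ b ∪ b ∪ d(b, l) ∪ j, g(g(l, l), b ∪ b ∪ j ∪ l)) ∪ g(g(g(b, l), b ∩ b), b ∩ b ∩ j ∩ j ∩ l ∩ l ∪ b ∩ j ∩ j ∩ j ∩ l ∩ l ∪ b ∩ j ∩ j ∩ l ∩ l ∩ l ∪ b ∩ j ∩ j ∩ l ∩ l ∩ l ∪ j ∩ j ∩ j ∩ l ∩ l ∩ l ∪ j ∩ j ∩ j ∩ l ∩ l ∩ l)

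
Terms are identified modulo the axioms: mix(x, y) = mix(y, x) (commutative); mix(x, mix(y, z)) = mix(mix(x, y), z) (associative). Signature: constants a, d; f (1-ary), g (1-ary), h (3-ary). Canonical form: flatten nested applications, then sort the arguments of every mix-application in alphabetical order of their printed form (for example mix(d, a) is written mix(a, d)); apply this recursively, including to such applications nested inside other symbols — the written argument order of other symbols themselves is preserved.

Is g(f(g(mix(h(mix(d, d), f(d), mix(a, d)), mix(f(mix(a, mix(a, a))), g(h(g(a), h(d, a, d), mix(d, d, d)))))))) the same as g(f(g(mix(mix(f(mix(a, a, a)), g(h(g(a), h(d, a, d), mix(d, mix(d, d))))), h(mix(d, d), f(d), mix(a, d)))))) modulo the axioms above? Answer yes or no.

Answer: yes — both canonical forms are g(f(g(mix(f(mix(a, a, a)), g(h(g(a), h(d, a, d), mix(d, d, d))), h(mix(d, d), f(d), mix(a, d))))))

Derivation:
Left:  g(f(g(mix(h(mix(d, d), f(d), mix(a, d)), mix(f(mix(a, mix(a, a))), g(h(g(a), h(d, a, d), mix(d, d, d))))))))
  Work inside:  mix(h(mix(d, d), f(d), mix(a, d)), mix(f(mix(a, mix(a, a))), g(h(g(a), h(d, a, d), mix(d, d, d)))))
  Merge nested applications:  mix(h(mix(d, d), f(d), mix(a, d)), f(mix(a, mix(a, a))), g(h(g(a), h(d, a, d), mix(d, d, d))))
  Canonicalize subterm:  f(mix(a, mix(a, a)))  →  f(mix(a, a, a))
  Order the arguments:  mix(f(mix(a, a, a)), g(h(g(a), h(d, a, d), mix(d, d, d))), h(mix(d, d), f(d), mix(a, d)))
  Reassemble:  g(f(g(mix(f(mix(a, a, a)), g(h(g(a), h(d, a, d), mix(d, d, d))), h(mix(d, d), f(d), mix(a, d))))))
Right:  g(f(g(mix(mix(f(mix(a, a, a)), g(h(g(a), h(d, a, d), mix(d, mix(d, d))))), h(mix(d, d), f(d), mix(a, d))))))
  Work inside:  mix(mix(f(mix(a, a, a)), g(h(g(a), h(d, a, d), mix(d, mix(d, d))))), h(mix(d, d), f(d), mix(a, d)))
  Merge nested applications:  mix(f(mix(a, a, a)), g(h(g(a), h(d, a, d), mix(d, mix(d, d)))), h(mix(d, d), f(d), mix(a, d)))
  Canonicalize subterm:  g(h(g(a), h(d, a, d), mix(d, mix(d, d))))  →  g(h(g(a), h(d, a, d), mix(d, d, d)))
  Sort:  mix(f(mix(a, a, a)), g(h(g(a), h(d, a, d), mix(d, d, d))), h(mix(d, d), f(d), mix(a, d)))
  Rebuild:  g(f(g(mix(f(mix(a, a, a)), g(h(g(a), h(d, a, d), mix(d, d, d))), h(mix(d, d), f(d), mix(a, d))))))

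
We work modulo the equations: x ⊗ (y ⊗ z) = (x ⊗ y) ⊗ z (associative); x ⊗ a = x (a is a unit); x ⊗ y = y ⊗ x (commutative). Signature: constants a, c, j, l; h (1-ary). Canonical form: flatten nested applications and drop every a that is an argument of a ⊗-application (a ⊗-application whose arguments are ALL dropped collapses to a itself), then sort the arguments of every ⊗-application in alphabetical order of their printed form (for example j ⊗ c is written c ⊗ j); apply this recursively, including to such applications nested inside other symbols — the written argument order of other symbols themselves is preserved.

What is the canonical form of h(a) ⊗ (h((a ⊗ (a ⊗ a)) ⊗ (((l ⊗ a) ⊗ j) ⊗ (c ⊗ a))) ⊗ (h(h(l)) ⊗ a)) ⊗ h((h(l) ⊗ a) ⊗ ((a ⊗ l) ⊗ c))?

Flatten:  h(a) ⊗ h((a ⊗ (a ⊗ a)) ⊗ (((l ⊗ a) ⊗ j) ⊗ (c ⊗ a))) ⊗ h(h(l)) ⊗ a ⊗ h((h(l) ⊗ a) ⊗ ((a ⊗ l) ⊗ c))
Canonicalize subterm:  h((a ⊗ (a ⊗ a)) ⊗ (((l ⊗ a) ⊗ j) ⊗ (c ⊗ a)))  →  h(c ⊗ j ⊗ l)
Inside:  h((h(l) ⊗ a) ⊗ ((a ⊗ l) ⊗ c))  →  h(c ⊗ h(l) ⊗ l)
Unit:  drop a
Sort:  h(a) ⊗ h(c ⊗ h(l) ⊗ l) ⊗ h(c ⊗ j ⊗ l) ⊗ h(h(l))

Answer: h(a) ⊗ h(c ⊗ h(l) ⊗ l) ⊗ h(c ⊗ j ⊗ l) ⊗ h(h(l))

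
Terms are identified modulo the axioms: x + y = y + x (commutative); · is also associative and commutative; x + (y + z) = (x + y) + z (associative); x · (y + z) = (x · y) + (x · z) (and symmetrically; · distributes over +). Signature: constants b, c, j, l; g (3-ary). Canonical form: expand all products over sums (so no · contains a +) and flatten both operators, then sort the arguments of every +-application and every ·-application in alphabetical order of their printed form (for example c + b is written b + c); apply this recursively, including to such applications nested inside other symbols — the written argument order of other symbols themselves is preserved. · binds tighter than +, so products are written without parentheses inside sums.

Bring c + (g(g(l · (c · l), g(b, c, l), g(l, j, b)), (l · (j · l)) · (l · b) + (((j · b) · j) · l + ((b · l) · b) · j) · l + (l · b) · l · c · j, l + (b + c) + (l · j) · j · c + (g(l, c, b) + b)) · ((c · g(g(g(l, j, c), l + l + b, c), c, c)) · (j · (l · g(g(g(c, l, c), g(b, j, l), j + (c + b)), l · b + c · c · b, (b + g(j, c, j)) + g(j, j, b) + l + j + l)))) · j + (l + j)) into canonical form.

Expand:  c + c · g(g(c · l · l, g(b, c, l), g(l, j, b)), b · b · j · l · l + b · c · j · l · l + b · j · j · l · l + b · j · l · l · l, b + b + c + c · j · j · l + g(l, c, b) + l) · g(g(g(c, l, c), g(b, j, l), b + c + j), b · c · c + b · l, b + g(j, c, j) + g(j, j, b) + j + l + l) · g(g(g(l, j, c), b + l + l, c), c, c) · j · j · l + l + j
Sort arguments:  c + c · g(g(c · l · l, g(b, c, l), g(l, j, b)), b · b · j · l · l + b · c · j · l · l + b · j · j · l · l + b · j · l · l · l, b + b + c + c · j · j · l + g(l, c, b) + l) · g(g(g(c, l, c), g(b, j, l), b + c + j), b · c · c + b · l, b + g(j, c, j) + g(j, j, b) + j + l + l) · g(g(g(l, j, c), b + l + l, c), c, c) · j · j · l + j + l

Answer: c + c · g(g(c · l · l, g(b, c, l), g(l, j, b)), b · b · j · l · l + b · c · j · l · l + b · j · j · l · l + b · j · l · l · l, b + b + c + c · j · j · l + g(l, c, b) + l) · g(g(g(c, l, c), g(b, j, l), b + c + j), b · c · c + b · l, b + g(j, c, j) + g(j, j, b) + j + l + l) · g(g(g(l, j, c), b + l + l, c), c, c) · j · j · l + j + l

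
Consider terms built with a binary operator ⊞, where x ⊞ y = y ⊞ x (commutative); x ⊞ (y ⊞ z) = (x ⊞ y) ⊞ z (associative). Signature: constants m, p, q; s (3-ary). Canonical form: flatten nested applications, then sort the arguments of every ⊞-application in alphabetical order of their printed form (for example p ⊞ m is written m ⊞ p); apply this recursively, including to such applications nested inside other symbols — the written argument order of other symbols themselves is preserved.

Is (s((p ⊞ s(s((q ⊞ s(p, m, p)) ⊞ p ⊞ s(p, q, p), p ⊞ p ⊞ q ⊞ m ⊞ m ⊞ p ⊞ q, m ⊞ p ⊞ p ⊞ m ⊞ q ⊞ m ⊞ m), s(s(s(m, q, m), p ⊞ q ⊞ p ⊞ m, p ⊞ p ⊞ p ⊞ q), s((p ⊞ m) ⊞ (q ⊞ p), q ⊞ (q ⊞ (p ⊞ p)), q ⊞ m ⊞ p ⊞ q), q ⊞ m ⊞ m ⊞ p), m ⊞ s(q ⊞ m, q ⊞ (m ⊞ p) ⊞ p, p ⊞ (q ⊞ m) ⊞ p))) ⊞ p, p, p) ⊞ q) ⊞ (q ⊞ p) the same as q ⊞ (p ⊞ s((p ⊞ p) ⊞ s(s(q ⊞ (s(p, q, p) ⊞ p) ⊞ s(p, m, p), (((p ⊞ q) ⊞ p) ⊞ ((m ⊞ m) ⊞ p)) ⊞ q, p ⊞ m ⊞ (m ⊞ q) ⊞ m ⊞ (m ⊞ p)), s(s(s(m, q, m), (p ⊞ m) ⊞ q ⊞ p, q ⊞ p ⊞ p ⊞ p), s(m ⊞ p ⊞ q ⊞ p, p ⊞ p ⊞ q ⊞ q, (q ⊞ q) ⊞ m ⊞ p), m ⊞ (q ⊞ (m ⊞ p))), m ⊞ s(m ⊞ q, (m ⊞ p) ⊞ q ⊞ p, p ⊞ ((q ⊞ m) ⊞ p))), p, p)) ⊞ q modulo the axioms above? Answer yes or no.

Answer: yes — both canonical forms are p ⊞ q ⊞ q ⊞ s(p ⊞ p ⊞ s(s(p ⊞ q ⊞ s(p, m, p) ⊞ s(p, q, p), m ⊞ m ⊞ p ⊞ p ⊞ p ⊞ q ⊞ q, m ⊞ m ⊞ m ⊞ m ⊞ p ⊞ p ⊞ q), s(s(s(m, q, m), m ⊞ p ⊞ p ⊞ q, p ⊞ p ⊞ p ⊞ q), s(m ⊞ p ⊞ p ⊞ q, p ⊞ p ⊞ q ⊞ q, m ⊞ p ⊞ q ⊞ q), m ⊞ m ⊞ p ⊞ q), m ⊞ s(m ⊞ q, m ⊞ p ⊞ p ⊞ q, m ⊞ p ⊞ p ⊞ q)), p, p)

Derivation:
Left:  (s((p ⊞ s(s((q ⊞ s(p, m, p)) ⊞ p ⊞ s(p, q, p), p ⊞ p ⊞ q ⊞ m ⊞ m ⊞ p ⊞ q, m ⊞ p ⊞ p ⊞ m ⊞ q ⊞ m ⊞ m), s(s(s(m, q, m), p ⊞ q ⊞ p ⊞ m, p ⊞ p ⊞ p ⊞ q), s((p ⊞ m) ⊞ (q ⊞ p), q ⊞ (q ⊞ (p ⊞ p)), q ⊞ m ⊞ p ⊞ q), q ⊞ m ⊞ m ⊞ p), m ⊞ s(q ⊞ m, q ⊞ (m ⊞ p) ⊞ p, p ⊞ (q ⊞ m) ⊞ p))) ⊞ p, p, p) ⊞ q) ⊞ (q ⊞ p)
  Un-nest:  s((p ⊞ s(s((q ⊞ s(p, m, p)) ⊞ p ⊞ s(p, q, p), p ⊞ p ⊞ q ⊞ m ⊞ m ⊞ p ⊞ q, m ⊞ p ⊞ p ⊞ m ⊞ q ⊞ m ⊞ m), s(s(s(m, q, m), p ⊞ q ⊞ p ⊞ m, p ⊞ p ⊞ p ⊞ q), s((p ⊞ m) ⊞ (q ⊞ p), q ⊞ (q ⊞ (p ⊞ p)), q ⊞ m ⊞ p ⊞ q), q ⊞ m ⊞ m ⊞ p), m ⊞ s(q ⊞ m, q ⊞ (m ⊞ p) ⊞ p, p ⊞ (q ⊞ m) ⊞ p))) ⊞ p, p, p) ⊞ q ⊞ q ⊞ p
  Simplify inside:  s((p ⊞ s(s((q ⊞ s(p, m, p)) ⊞ p ⊞ s(p, q, p), p ⊞ p ⊞ q ⊞ m ⊞ m ⊞ p ⊞ q, m ⊞ p ⊞ p ⊞ m ⊞ q ⊞ m ⊞ m), s(s(s(m, q, m), p ⊞ q ⊞ p ⊞ m, p ⊞ p ⊞ p ⊞ q), s((p ⊞ m) ⊞ (q ⊞ p), q ⊞ (q ⊞ (p ⊞ p)), q ⊞ m ⊞ p ⊞ q), q ⊞ m ⊞ m ⊞ p), m ⊞ s(q ⊞ m, q ⊞ (m ⊞ p) ⊞ p, p ⊞ (q ⊞ m) ⊞ p))) ⊞ p, p, p)  →  s(p ⊞ p ⊞ s(s(p ⊞ q ⊞ s(p, m, p) ⊞ s(p, q, p), m ⊞ m ⊞ p ⊞ p ⊞ p ⊞ q ⊞ q, m ⊞ m ⊞ m ⊞ m ⊞ p ⊞ p ⊞ q), s(s(s(m, q, m), m ⊞ p ⊞ p ⊞ q, p ⊞ p ⊞ p ⊞ q), s(m ⊞ p ⊞ p ⊞ q, p ⊞ p ⊞ q ⊞ q, m ⊞ p ⊞ q ⊞ q), m ⊞ m ⊞ p ⊞ q), m ⊞ s(m ⊞ q, m ⊞ p ⊞ p ⊞ q, m ⊞ p ⊞ p ⊞ q)), p, p)
  Sort arguments:  p ⊞ q ⊞ q ⊞ s(p ⊞ p ⊞ s(s(p ⊞ q ⊞ s(p, m, p) ⊞ s(p, q, p), m ⊞ m ⊞ p ⊞ p ⊞ p ⊞ q ⊞ q, m ⊞ m ⊞ m ⊞ m ⊞ p ⊞ p ⊞ q), s(s(s(m, q, m), m ⊞ p ⊞ p ⊞ q, p ⊞ p ⊞ p ⊞ q), s(m ⊞ p ⊞ p ⊞ q, p ⊞ p ⊞ q ⊞ q, m ⊞ p ⊞ q ⊞ q), m ⊞ m ⊞ p ⊞ q), m ⊞ s(m ⊞ q, m ⊞ p ⊞ p ⊞ q, m ⊞ p ⊞ p ⊞ q)), p, p)
Right:  q ⊞ (p ⊞ s((p ⊞ p) ⊞ s(s(q ⊞ (s(p, q, p) ⊞ p) ⊞ s(p, m, p), (((p ⊞ q) ⊞ p) ⊞ ((m ⊞ m) ⊞ p)) ⊞ q, p ⊞ m ⊞ (m ⊞ q) ⊞ m ⊞ (m ⊞ p)), s(s(s(m, q, m), (p ⊞ m) ⊞ q ⊞ p, q ⊞ p ⊞ p ⊞ p), s(m ⊞ p ⊞ q ⊞ p, p ⊞ p ⊞ q ⊞ q, (q ⊞ q) ⊞ m ⊞ p), m ⊞ (q ⊞ (m ⊞ p))), m ⊞ s(m ⊞ q, (m ⊞ p) ⊞ q ⊞ p, p ⊞ ((q ⊞ m) ⊞ p))), p, p)) ⊞ q
  Un-nest:  q ⊞ p ⊞ s((p ⊞ p) ⊞ s(s(q ⊞ (s(p, q, p) ⊞ p) ⊞ s(p, m, p), (((p ⊞ q) ⊞ p) ⊞ ((m ⊞ m) ⊞ p)) ⊞ q, p ⊞ m ⊞ (m ⊞ q) ⊞ m ⊞ (m ⊞ p)), s(s(s(m, q, m), (p ⊞ m) ⊞ q ⊞ p, q ⊞ p ⊞ p ⊞ p), s(m ⊞ p ⊞ q ⊞ p, p ⊞ p ⊞ q ⊞ q, (q ⊞ q) ⊞ m ⊞ p), m ⊞ (q ⊞ (m ⊞ p))), m ⊞ s(m ⊞ q, (m ⊞ p) ⊞ q ⊞ p, p ⊞ ((q ⊞ m) ⊞ p))), p, p) ⊞ q
  Canonicalize subterm:  s((p ⊞ p) ⊞ s(s(q ⊞ (s(p, q, p) ⊞ p) ⊞ s(p, m, p), (((p ⊞ q) ⊞ p) ⊞ ((m ⊞ m) ⊞ p)) ⊞ q, p ⊞ m ⊞ (m ⊞ q) ⊞ m ⊞ (m ⊞ p)), s(s(s(m, q, m), (p ⊞ m) ⊞ q ⊞ p, q ⊞ p ⊞ p ⊞ p), s(m ⊞ p ⊞ q ⊞ p, p ⊞ p ⊞ q ⊞ q, (q ⊞ q) ⊞ m ⊞ p), m ⊞ (q ⊞ (m ⊞ p))), m ⊞ s(m ⊞ q, (m ⊞ p) ⊞ q ⊞ p, p ⊞ ((q ⊞ m) ⊞ p))), p, p)  →  s(p ⊞ p ⊞ s(s(p ⊞ q ⊞ s(p, m, p) ⊞ s(p, q, p), m ⊞ m ⊞ p ⊞ p ⊞ p ⊞ q ⊞ q, m ⊞ m ⊞ m ⊞ m ⊞ p ⊞ p ⊞ q), s(s(s(m, q, m), m ⊞ p ⊞ p ⊞ q, p ⊞ p ⊞ p ⊞ q), s(m ⊞ p ⊞ p ⊞ q, p ⊞ p ⊞ q ⊞ q, m ⊞ p ⊞ q ⊞ q), m ⊞ m ⊞ p ⊞ q), m ⊞ s(m ⊞ q, m ⊞ p ⊞ p ⊞ q, m ⊞ p ⊞ p ⊞ q)), p, p)
  Sort:  p ⊞ q ⊞ q ⊞ s(p ⊞ p ⊞ s(s(p ⊞ q ⊞ s(p, m, p) ⊞ s(p, q, p), m ⊞ m ⊞ p ⊞ p ⊞ p ⊞ q ⊞ q, m ⊞ m ⊞ m ⊞ m ⊞ p ⊞ p ⊞ q), s(s(s(m, q, m), m ⊞ p ⊞ p ⊞ q, p ⊞ p ⊞ p ⊞ q), s(m ⊞ p ⊞ p ⊞ q, p ⊞ p ⊞ q ⊞ q, m ⊞ p ⊞ q ⊞ q), m ⊞ m ⊞ p ⊞ q), m ⊞ s(m ⊞ q, m ⊞ p ⊞ p ⊞ q, m ⊞ p ⊞ p ⊞ q)), p, p)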